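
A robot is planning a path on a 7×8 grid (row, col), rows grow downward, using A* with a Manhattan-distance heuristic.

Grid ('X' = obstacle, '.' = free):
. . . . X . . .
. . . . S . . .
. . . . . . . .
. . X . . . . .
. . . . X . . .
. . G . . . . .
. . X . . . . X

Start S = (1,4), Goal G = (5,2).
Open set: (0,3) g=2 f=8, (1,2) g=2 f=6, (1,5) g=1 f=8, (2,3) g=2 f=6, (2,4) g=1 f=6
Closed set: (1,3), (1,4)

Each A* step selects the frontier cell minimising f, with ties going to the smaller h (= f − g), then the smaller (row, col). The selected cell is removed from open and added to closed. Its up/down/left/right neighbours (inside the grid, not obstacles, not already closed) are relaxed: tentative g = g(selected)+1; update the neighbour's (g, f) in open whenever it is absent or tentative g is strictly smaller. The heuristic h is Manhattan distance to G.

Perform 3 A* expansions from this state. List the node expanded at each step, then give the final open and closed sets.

order=[(1,2) → (2,2) → (2,3)]; open=[(0,2) g=3 f=8, (0,3) g=2 f=8, (1,1) g=3 f=8, (1,5) g=1 f=8, (2,1) g=4 f=8, (2,4) g=1 f=6, (3,3) g=3 f=6]; closed=[(1,2), (1,3), (1,4), (2,2), (2,3)]

step 1: expand (1,2) (f=6, h=4) → closed; open now [(0,2) g=3 f=8, (0,3) g=2 f=8, (1,1) g=3 f=8, (1,5) g=1 f=8, (2,2) g=3 f=6, (2,3) g=2 f=6, (2,4) g=1 f=6]
step 2: expand (2,2) (f=6, h=3) → closed; open now [(0,2) g=3 f=8, (0,3) g=2 f=8, (1,1) g=3 f=8, (1,5) g=1 f=8, (2,1) g=4 f=8, (2,3) g=2 f=6, (2,4) g=1 f=6]
step 3: expand (2,3) (f=6, h=4) → closed; open now [(0,2) g=3 f=8, (0,3) g=2 f=8, (1,1) g=3 f=8, (1,5) g=1 f=8, (2,1) g=4 f=8, (2,4) g=1 f=6, (3,3) g=3 f=6]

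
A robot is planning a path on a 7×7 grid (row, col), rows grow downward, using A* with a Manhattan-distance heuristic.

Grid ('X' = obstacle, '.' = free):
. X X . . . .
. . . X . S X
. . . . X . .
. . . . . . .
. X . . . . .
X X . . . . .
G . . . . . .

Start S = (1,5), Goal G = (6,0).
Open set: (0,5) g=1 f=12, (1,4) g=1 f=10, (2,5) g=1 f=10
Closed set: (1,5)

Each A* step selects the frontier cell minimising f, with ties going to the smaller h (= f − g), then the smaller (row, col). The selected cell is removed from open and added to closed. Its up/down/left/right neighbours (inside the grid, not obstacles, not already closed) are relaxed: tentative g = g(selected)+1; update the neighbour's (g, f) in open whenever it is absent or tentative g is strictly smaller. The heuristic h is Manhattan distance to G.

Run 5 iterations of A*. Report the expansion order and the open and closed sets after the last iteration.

step 1: expand (1,4) (f=10, h=9) → closed; open now [(0,4) g=2 f=12, (0,5) g=1 f=12, (2,5) g=1 f=10]
step 2: expand (2,5) (f=10, h=9) → closed; open now [(0,4) g=2 f=12, (0,5) g=1 f=12, (2,6) g=2 f=12, (3,5) g=2 f=10]
step 3: expand (3,5) (f=10, h=8) → closed; open now [(0,4) g=2 f=12, (0,5) g=1 f=12, (2,6) g=2 f=12, (3,4) g=3 f=10, (3,6) g=3 f=12, (4,5) g=3 f=10]
step 4: expand (3,4) (f=10, h=7) → closed; open now [(0,4) g=2 f=12, (0,5) g=1 f=12, (2,6) g=2 f=12, (3,3) g=4 f=10, (3,6) g=3 f=12, (4,4) g=4 f=10, (4,5) g=3 f=10]
step 5: expand (3,3) (f=10, h=6) → closed; open now [(0,4) g=2 f=12, (0,5) g=1 f=12, (2,3) g=5 f=12, (2,6) g=2 f=12, (3,2) g=5 f=10, (3,6) g=3 f=12, (4,3) g=5 f=10, (4,4) g=4 f=10, (4,5) g=3 f=10]

order=[(1,4) → (2,5) → (3,5) → (3,4) → (3,3)]; open=[(0,4) g=2 f=12, (0,5) g=1 f=12, (2,3) g=5 f=12, (2,6) g=2 f=12, (3,2) g=5 f=10, (3,6) g=3 f=12, (4,3) g=5 f=10, (4,4) g=4 f=10, (4,5) g=3 f=10]; closed=[(1,4), (1,5), (2,5), (3,3), (3,4), (3,5)]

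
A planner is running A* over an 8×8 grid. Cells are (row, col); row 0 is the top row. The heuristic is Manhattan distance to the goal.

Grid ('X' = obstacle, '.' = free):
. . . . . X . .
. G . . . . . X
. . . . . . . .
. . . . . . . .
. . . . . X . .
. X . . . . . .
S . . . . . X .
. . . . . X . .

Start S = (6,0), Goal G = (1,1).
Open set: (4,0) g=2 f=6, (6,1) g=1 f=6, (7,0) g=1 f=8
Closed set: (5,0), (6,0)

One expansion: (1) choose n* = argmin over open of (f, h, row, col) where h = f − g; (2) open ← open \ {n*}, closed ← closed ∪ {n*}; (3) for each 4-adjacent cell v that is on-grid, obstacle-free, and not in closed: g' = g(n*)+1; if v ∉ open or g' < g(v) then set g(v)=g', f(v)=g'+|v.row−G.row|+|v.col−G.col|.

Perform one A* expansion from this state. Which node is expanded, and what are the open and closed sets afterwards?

step 1: expand (4,0) (f=6, h=4) → closed; open now [(3,0) g=3 f=6, (4,1) g=3 f=6, (6,1) g=1 f=6, (7,0) g=1 f=8]

expanded=(4,0); open=[(3,0) g=3 f=6, (4,1) g=3 f=6, (6,1) g=1 f=6, (7,0) g=1 f=8]; closed=[(4,0), (5,0), (6,0)]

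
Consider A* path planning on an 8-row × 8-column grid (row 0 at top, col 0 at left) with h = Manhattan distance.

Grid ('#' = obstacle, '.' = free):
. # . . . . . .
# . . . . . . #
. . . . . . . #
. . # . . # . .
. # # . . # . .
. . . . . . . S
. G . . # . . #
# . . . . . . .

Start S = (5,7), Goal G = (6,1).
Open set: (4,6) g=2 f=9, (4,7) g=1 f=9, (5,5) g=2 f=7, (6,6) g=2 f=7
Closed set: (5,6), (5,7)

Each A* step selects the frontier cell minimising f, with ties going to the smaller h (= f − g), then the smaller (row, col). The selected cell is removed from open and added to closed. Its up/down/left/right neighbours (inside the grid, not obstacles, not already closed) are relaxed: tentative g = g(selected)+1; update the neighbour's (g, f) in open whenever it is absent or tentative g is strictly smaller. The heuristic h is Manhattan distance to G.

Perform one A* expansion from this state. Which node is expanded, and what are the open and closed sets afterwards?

step 1: expand (5,5) (f=7, h=5) → closed; open now [(4,6) g=2 f=9, (4,7) g=1 f=9, (5,4) g=3 f=7, (6,5) g=3 f=7, (6,6) g=2 f=7]

expanded=(5,5); open=[(4,6) g=2 f=9, (4,7) g=1 f=9, (5,4) g=3 f=7, (6,5) g=3 f=7, (6,6) g=2 f=7]; closed=[(5,5), (5,6), (5,7)]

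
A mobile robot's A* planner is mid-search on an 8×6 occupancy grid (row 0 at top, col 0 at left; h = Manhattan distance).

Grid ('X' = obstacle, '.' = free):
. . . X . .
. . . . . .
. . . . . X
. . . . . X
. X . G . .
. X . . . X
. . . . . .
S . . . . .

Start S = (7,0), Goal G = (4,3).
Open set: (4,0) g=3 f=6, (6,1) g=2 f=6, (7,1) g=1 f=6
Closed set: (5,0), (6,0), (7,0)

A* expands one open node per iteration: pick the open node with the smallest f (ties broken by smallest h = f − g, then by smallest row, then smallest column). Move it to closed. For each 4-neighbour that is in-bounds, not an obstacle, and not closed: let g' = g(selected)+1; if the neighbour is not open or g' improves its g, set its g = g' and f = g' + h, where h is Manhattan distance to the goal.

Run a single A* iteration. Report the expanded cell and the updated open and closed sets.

step 1: expand (4,0) (f=6, h=3) → closed; open now [(3,0) g=4 f=8, (6,1) g=2 f=6, (7,1) g=1 f=6]

expanded=(4,0); open=[(3,0) g=4 f=8, (6,1) g=2 f=6, (7,1) g=1 f=6]; closed=[(4,0), (5,0), (6,0), (7,0)]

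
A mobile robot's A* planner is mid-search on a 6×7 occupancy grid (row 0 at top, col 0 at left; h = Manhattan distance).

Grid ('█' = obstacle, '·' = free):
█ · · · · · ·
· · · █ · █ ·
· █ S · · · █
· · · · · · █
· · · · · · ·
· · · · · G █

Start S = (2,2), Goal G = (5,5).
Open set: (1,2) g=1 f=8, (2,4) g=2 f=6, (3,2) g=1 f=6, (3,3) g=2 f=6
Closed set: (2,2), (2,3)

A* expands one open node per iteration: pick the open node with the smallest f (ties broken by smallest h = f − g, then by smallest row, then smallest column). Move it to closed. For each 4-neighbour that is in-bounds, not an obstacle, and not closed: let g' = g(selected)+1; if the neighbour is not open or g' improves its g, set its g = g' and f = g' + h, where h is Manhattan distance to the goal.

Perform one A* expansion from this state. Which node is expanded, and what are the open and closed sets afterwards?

expanded=(2,4); open=[(1,2) g=1 f=8, (1,4) g=3 f=8, (2,5) g=3 f=6, (3,2) g=1 f=6, (3,3) g=2 f=6, (3,4) g=3 f=6]; closed=[(2,2), (2,3), (2,4)]

step 1: expand (2,4) (f=6, h=4) → closed; open now [(1,2) g=1 f=8, (1,4) g=3 f=8, (2,5) g=3 f=6, (3,2) g=1 f=6, (3,3) g=2 f=6, (3,4) g=3 f=6]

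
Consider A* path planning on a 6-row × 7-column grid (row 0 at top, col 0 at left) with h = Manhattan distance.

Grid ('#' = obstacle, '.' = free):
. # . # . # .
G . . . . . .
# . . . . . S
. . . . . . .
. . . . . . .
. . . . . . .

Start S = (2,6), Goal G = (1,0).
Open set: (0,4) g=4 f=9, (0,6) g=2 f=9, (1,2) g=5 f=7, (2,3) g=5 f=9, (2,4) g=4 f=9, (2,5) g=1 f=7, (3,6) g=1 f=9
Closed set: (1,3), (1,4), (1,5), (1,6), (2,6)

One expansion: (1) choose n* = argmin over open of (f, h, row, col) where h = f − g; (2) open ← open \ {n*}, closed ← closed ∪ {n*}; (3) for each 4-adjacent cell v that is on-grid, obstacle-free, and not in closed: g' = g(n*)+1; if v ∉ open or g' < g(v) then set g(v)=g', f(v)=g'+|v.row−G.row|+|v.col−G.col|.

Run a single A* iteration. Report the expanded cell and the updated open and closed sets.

expanded=(1,2); open=[(0,2) g=6 f=9, (0,4) g=4 f=9, (0,6) g=2 f=9, (1,1) g=6 f=7, (2,2) g=6 f=9, (2,3) g=5 f=9, (2,4) g=4 f=9, (2,5) g=1 f=7, (3,6) g=1 f=9]; closed=[(1,2), (1,3), (1,4), (1,5), (1,6), (2,6)]

step 1: expand (1,2) (f=7, h=2) → closed; open now [(0,2) g=6 f=9, (0,4) g=4 f=9, (0,6) g=2 f=9, (1,1) g=6 f=7, (2,2) g=6 f=9, (2,3) g=5 f=9, (2,4) g=4 f=9, (2,5) g=1 f=7, (3,6) g=1 f=9]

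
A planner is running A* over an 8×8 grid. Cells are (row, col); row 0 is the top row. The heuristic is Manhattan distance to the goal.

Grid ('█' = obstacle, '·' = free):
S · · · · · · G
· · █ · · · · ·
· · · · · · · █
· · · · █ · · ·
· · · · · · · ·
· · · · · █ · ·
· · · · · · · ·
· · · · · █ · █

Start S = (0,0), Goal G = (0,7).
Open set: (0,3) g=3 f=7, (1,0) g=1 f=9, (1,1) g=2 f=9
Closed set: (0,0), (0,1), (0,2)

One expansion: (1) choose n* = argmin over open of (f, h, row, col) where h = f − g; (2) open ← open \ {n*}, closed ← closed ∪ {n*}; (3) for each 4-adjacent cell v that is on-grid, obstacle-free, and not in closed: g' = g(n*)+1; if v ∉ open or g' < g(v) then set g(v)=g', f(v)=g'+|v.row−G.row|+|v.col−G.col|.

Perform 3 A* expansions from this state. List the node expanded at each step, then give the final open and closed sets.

order=[(0,3) → (0,4) → (0,5)]; open=[(0,6) g=6 f=7, (1,0) g=1 f=9, (1,1) g=2 f=9, (1,3) g=4 f=9, (1,4) g=5 f=9, (1,5) g=6 f=9]; closed=[(0,0), (0,1), (0,2), (0,3), (0,4), (0,5)]

step 1: expand (0,3) (f=7, h=4) → closed; open now [(0,4) g=4 f=7, (1,0) g=1 f=9, (1,1) g=2 f=9, (1,3) g=4 f=9]
step 2: expand (0,4) (f=7, h=3) → closed; open now [(0,5) g=5 f=7, (1,0) g=1 f=9, (1,1) g=2 f=9, (1,3) g=4 f=9, (1,4) g=5 f=9]
step 3: expand (0,5) (f=7, h=2) → closed; open now [(0,6) g=6 f=7, (1,0) g=1 f=9, (1,1) g=2 f=9, (1,3) g=4 f=9, (1,4) g=5 f=9, (1,5) g=6 f=9]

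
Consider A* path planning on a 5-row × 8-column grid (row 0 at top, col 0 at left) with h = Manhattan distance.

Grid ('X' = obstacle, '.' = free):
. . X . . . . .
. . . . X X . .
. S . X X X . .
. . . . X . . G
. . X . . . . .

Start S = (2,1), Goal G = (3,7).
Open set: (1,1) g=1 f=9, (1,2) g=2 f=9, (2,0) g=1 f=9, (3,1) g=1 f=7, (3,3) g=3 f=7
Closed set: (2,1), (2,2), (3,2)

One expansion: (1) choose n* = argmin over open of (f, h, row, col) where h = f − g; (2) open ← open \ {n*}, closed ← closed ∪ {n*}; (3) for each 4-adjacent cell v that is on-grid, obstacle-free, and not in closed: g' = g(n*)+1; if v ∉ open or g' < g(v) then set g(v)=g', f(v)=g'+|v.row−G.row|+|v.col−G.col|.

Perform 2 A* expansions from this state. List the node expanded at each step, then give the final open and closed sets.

order=[(3,3) → (3,1)]; open=[(1,1) g=1 f=9, (1,2) g=2 f=9, (2,0) g=1 f=9, (3,0) g=2 f=9, (4,1) g=2 f=9, (4,3) g=4 f=9]; closed=[(2,1), (2,2), (3,1), (3,2), (3,3)]

step 1: expand (3,3) (f=7, h=4) → closed; open now [(1,1) g=1 f=9, (1,2) g=2 f=9, (2,0) g=1 f=9, (3,1) g=1 f=7, (4,3) g=4 f=9]
step 2: expand (3,1) (f=7, h=6) → closed; open now [(1,1) g=1 f=9, (1,2) g=2 f=9, (2,0) g=1 f=9, (3,0) g=2 f=9, (4,1) g=2 f=9, (4,3) g=4 f=9]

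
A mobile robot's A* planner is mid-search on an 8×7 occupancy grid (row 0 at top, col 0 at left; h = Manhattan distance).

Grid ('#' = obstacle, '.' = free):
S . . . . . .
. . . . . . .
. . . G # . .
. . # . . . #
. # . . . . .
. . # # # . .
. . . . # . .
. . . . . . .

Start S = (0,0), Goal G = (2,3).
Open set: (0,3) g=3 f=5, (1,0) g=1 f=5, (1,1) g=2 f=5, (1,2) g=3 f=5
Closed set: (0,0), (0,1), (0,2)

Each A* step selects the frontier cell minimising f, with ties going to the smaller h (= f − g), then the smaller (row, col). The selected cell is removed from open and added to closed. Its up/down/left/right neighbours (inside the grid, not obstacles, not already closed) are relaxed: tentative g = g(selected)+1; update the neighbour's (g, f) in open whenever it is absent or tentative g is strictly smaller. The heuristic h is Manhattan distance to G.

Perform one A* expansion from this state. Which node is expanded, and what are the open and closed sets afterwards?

expanded=(0,3); open=[(0,4) g=4 f=7, (1,0) g=1 f=5, (1,1) g=2 f=5, (1,2) g=3 f=5, (1,3) g=4 f=5]; closed=[(0,0), (0,1), (0,2), (0,3)]

step 1: expand (0,3) (f=5, h=2) → closed; open now [(0,4) g=4 f=7, (1,0) g=1 f=5, (1,1) g=2 f=5, (1,2) g=3 f=5, (1,3) g=4 f=5]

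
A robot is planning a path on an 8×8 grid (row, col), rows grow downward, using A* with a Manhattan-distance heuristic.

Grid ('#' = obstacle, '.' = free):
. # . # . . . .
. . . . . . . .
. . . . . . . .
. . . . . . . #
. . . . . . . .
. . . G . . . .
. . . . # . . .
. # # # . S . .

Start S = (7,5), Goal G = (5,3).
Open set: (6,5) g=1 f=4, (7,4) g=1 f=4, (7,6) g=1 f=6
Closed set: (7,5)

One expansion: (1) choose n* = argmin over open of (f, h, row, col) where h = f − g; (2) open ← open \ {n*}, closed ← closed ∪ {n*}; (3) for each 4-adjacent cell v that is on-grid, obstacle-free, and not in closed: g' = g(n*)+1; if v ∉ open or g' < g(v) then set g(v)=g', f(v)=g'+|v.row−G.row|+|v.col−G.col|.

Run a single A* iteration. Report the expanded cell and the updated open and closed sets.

expanded=(6,5); open=[(5,5) g=2 f=4, (6,6) g=2 f=6, (7,4) g=1 f=4, (7,6) g=1 f=6]; closed=[(6,5), (7,5)]

step 1: expand (6,5) (f=4, h=3) → closed; open now [(5,5) g=2 f=4, (6,6) g=2 f=6, (7,4) g=1 f=4, (7,6) g=1 f=6]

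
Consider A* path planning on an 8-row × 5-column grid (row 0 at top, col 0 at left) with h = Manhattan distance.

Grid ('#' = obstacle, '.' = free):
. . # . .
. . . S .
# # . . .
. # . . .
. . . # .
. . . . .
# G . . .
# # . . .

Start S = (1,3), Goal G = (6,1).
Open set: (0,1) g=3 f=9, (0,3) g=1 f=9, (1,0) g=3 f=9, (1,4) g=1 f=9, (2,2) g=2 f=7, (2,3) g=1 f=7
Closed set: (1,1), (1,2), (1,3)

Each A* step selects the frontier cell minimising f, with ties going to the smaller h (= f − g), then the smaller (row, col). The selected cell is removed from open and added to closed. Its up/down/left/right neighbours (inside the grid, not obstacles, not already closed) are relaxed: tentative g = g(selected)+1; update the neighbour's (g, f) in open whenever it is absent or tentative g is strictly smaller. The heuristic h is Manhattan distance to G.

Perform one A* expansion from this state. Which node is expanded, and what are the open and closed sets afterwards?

expanded=(2,2); open=[(0,1) g=3 f=9, (0,3) g=1 f=9, (1,0) g=3 f=9, (1,4) g=1 f=9, (2,3) g=1 f=7, (3,2) g=3 f=7]; closed=[(1,1), (1,2), (1,3), (2,2)]

step 1: expand (2,2) (f=7, h=5) → closed; open now [(0,1) g=3 f=9, (0,3) g=1 f=9, (1,0) g=3 f=9, (1,4) g=1 f=9, (2,3) g=1 f=7, (3,2) g=3 f=7]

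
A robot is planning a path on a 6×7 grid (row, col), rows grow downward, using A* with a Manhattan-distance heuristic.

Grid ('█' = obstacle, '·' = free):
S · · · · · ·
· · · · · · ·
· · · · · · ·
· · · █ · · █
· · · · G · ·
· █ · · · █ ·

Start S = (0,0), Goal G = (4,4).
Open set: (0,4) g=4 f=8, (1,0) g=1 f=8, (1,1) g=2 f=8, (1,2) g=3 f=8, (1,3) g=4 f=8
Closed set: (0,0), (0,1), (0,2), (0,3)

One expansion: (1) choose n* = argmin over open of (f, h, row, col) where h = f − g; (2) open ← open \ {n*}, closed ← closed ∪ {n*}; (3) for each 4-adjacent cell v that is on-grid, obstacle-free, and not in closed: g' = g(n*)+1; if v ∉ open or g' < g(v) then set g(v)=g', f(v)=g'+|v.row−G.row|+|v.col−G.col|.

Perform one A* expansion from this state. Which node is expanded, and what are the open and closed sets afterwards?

step 1: expand (0,4) (f=8, h=4) → closed; open now [(0,5) g=5 f=10, (1,0) g=1 f=8, (1,1) g=2 f=8, (1,2) g=3 f=8, (1,3) g=4 f=8, (1,4) g=5 f=8]

expanded=(0,4); open=[(0,5) g=5 f=10, (1,0) g=1 f=8, (1,1) g=2 f=8, (1,2) g=3 f=8, (1,3) g=4 f=8, (1,4) g=5 f=8]; closed=[(0,0), (0,1), (0,2), (0,3), (0,4)]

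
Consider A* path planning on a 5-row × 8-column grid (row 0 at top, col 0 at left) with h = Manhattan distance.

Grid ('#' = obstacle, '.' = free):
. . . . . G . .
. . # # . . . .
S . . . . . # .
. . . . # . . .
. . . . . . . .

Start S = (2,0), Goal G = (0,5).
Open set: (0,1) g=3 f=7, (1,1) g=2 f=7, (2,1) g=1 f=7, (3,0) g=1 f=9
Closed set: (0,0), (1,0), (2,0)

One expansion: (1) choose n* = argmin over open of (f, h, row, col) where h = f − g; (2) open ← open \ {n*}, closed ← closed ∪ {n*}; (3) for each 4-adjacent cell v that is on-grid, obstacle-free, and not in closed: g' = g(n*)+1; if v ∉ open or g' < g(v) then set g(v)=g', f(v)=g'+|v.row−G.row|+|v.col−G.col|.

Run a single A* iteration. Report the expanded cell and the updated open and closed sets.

step 1: expand (0,1) (f=7, h=4) → closed; open now [(0,2) g=4 f=7, (1,1) g=2 f=7, (2,1) g=1 f=7, (3,0) g=1 f=9]

expanded=(0,1); open=[(0,2) g=4 f=7, (1,1) g=2 f=7, (2,1) g=1 f=7, (3,0) g=1 f=9]; closed=[(0,0), (0,1), (1,0), (2,0)]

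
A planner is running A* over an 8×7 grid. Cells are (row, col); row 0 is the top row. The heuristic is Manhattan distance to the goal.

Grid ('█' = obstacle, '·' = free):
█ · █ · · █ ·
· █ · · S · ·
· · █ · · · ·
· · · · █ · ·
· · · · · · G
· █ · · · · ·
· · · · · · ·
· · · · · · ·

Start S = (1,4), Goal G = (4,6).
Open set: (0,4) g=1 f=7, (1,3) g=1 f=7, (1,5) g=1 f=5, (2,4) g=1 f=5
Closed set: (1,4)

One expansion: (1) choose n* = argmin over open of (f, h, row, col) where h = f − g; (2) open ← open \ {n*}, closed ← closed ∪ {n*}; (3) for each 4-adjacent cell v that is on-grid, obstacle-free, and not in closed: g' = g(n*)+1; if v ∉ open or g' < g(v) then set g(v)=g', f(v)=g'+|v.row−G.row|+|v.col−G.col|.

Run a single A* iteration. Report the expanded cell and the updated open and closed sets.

step 1: expand (1,5) (f=5, h=4) → closed; open now [(0,4) g=1 f=7, (1,3) g=1 f=7, (1,6) g=2 f=5, (2,4) g=1 f=5, (2,5) g=2 f=5]

expanded=(1,5); open=[(0,4) g=1 f=7, (1,3) g=1 f=7, (1,6) g=2 f=5, (2,4) g=1 f=5, (2,5) g=2 f=5]; closed=[(1,4), (1,5)]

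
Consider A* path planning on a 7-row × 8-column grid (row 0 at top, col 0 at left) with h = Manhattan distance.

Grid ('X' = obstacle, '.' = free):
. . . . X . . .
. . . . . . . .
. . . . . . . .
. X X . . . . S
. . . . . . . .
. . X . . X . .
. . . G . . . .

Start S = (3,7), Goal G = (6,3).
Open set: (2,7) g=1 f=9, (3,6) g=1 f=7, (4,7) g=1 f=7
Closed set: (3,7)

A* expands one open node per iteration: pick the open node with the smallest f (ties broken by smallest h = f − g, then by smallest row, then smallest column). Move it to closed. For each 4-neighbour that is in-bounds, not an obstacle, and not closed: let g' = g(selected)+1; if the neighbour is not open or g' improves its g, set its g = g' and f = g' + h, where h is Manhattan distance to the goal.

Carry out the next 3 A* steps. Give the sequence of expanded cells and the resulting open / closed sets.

order=[(3,6) → (3,5) → (3,4)]; open=[(2,4) g=4 f=9, (2,5) g=3 f=9, (2,6) g=2 f=9, (2,7) g=1 f=9, (3,3) g=4 f=7, (4,4) g=4 f=7, (4,5) g=3 f=7, (4,6) g=2 f=7, (4,7) g=1 f=7]; closed=[(3,4), (3,5), (3,6), (3,7)]

step 1: expand (3,6) (f=7, h=6) → closed; open now [(2,6) g=2 f=9, (2,7) g=1 f=9, (3,5) g=2 f=7, (4,6) g=2 f=7, (4,7) g=1 f=7]
step 2: expand (3,5) (f=7, h=5) → closed; open now [(2,5) g=3 f=9, (2,6) g=2 f=9, (2,7) g=1 f=9, (3,4) g=3 f=7, (4,5) g=3 f=7, (4,6) g=2 f=7, (4,7) g=1 f=7]
step 3: expand (3,4) (f=7, h=4) → closed; open now [(2,4) g=4 f=9, (2,5) g=3 f=9, (2,6) g=2 f=9, (2,7) g=1 f=9, (3,3) g=4 f=7, (4,4) g=4 f=7, (4,5) g=3 f=7, (4,6) g=2 f=7, (4,7) g=1 f=7]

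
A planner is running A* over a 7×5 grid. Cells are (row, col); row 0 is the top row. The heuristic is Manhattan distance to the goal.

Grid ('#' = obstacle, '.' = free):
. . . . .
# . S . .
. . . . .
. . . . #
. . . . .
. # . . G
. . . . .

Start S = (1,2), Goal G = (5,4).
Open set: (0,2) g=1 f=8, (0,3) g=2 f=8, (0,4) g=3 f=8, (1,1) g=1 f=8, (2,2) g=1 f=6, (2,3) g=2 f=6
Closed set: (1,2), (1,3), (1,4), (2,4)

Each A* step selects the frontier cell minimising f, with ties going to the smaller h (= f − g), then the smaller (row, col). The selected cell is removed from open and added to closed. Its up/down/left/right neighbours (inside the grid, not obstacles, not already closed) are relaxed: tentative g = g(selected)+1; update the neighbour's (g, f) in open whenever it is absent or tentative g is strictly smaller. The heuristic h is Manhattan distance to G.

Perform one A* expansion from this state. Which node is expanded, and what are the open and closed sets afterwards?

step 1: expand (2,3) (f=6, h=4) → closed; open now [(0,2) g=1 f=8, (0,3) g=2 f=8, (0,4) g=3 f=8, (1,1) g=1 f=8, (2,2) g=1 f=6, (3,3) g=3 f=6]

expanded=(2,3); open=[(0,2) g=1 f=8, (0,3) g=2 f=8, (0,4) g=3 f=8, (1,1) g=1 f=8, (2,2) g=1 f=6, (3,3) g=3 f=6]; closed=[(1,2), (1,3), (1,4), (2,3), (2,4)]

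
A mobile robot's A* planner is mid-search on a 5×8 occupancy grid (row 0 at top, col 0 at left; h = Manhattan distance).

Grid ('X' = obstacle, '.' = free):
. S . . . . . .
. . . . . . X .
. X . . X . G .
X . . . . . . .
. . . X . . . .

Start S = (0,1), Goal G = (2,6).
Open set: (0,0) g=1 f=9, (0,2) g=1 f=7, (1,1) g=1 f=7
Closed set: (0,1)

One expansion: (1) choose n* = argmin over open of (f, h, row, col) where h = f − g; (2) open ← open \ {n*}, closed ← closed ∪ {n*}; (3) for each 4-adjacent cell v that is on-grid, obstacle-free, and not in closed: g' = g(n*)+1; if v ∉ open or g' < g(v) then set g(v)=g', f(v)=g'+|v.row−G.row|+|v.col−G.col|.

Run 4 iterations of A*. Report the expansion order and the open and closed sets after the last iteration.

order=[(0,2) → (0,3) → (0,4) → (0,5)]; open=[(0,0) g=1 f=9, (0,6) g=5 f=7, (1,1) g=1 f=7, (1,2) g=2 f=7, (1,3) g=3 f=7, (1,4) g=4 f=7, (1,5) g=5 f=7]; closed=[(0,1), (0,2), (0,3), (0,4), (0,5)]

step 1: expand (0,2) (f=7, h=6) → closed; open now [(0,0) g=1 f=9, (0,3) g=2 f=7, (1,1) g=1 f=7, (1,2) g=2 f=7]
step 2: expand (0,3) (f=7, h=5) → closed; open now [(0,0) g=1 f=9, (0,4) g=3 f=7, (1,1) g=1 f=7, (1,2) g=2 f=7, (1,3) g=3 f=7]
step 3: expand (0,4) (f=7, h=4) → closed; open now [(0,0) g=1 f=9, (0,5) g=4 f=7, (1,1) g=1 f=7, (1,2) g=2 f=7, (1,3) g=3 f=7, (1,4) g=4 f=7]
step 4: expand (0,5) (f=7, h=3) → closed; open now [(0,0) g=1 f=9, (0,6) g=5 f=7, (1,1) g=1 f=7, (1,2) g=2 f=7, (1,3) g=3 f=7, (1,4) g=4 f=7, (1,5) g=5 f=7]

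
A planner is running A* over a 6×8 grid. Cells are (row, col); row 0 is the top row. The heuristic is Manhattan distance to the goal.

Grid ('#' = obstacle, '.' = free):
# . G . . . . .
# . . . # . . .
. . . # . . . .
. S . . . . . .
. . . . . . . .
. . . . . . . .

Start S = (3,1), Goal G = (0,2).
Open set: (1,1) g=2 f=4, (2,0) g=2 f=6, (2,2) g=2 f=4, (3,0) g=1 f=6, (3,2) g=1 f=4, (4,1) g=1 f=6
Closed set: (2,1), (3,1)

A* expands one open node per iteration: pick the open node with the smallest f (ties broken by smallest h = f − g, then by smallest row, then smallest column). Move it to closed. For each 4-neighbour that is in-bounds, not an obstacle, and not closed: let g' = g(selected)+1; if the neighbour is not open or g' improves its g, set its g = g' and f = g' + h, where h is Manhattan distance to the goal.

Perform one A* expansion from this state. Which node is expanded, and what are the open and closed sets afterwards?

step 1: expand (1,1) (f=4, h=2) → closed; open now [(0,1) g=3 f=4, (1,2) g=3 f=4, (2,0) g=2 f=6, (2,2) g=2 f=4, (3,0) g=1 f=6, (3,2) g=1 f=4, (4,1) g=1 f=6]

expanded=(1,1); open=[(0,1) g=3 f=4, (1,2) g=3 f=4, (2,0) g=2 f=6, (2,2) g=2 f=4, (3,0) g=1 f=6, (3,2) g=1 f=4, (4,1) g=1 f=6]; closed=[(1,1), (2,1), (3,1)]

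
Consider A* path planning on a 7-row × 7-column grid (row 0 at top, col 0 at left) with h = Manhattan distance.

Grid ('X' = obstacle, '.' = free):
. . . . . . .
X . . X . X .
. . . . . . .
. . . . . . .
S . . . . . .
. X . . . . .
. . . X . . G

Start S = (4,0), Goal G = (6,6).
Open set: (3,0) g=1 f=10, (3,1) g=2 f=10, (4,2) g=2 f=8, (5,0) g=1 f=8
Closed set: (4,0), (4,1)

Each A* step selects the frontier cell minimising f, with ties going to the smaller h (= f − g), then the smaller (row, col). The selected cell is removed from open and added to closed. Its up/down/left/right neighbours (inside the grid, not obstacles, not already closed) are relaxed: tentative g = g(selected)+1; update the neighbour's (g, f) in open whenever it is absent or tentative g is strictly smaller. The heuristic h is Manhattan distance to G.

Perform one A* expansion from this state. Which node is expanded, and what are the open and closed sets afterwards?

expanded=(4,2); open=[(3,0) g=1 f=10, (3,1) g=2 f=10, (3,2) g=3 f=10, (4,3) g=3 f=8, (5,0) g=1 f=8, (5,2) g=3 f=8]; closed=[(4,0), (4,1), (4,2)]

step 1: expand (4,2) (f=8, h=6) → closed; open now [(3,0) g=1 f=10, (3,1) g=2 f=10, (3,2) g=3 f=10, (4,3) g=3 f=8, (5,0) g=1 f=8, (5,2) g=3 f=8]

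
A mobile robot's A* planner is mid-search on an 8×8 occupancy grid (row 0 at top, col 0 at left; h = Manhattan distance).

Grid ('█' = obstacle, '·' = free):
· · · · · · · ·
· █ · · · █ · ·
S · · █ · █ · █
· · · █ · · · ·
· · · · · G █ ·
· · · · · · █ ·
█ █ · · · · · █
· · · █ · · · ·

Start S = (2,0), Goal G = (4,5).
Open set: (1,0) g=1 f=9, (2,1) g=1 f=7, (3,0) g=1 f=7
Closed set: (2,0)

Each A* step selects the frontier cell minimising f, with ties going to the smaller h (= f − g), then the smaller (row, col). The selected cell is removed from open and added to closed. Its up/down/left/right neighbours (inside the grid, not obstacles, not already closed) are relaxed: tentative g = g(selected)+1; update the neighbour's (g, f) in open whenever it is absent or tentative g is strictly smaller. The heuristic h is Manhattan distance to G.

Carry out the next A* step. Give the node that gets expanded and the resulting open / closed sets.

expanded=(2,1); open=[(1,0) g=1 f=9, (2,2) g=2 f=7, (3,0) g=1 f=7, (3,1) g=2 f=7]; closed=[(2,0), (2,1)]

step 1: expand (2,1) (f=7, h=6) → closed; open now [(1,0) g=1 f=9, (2,2) g=2 f=7, (3,0) g=1 f=7, (3,1) g=2 f=7]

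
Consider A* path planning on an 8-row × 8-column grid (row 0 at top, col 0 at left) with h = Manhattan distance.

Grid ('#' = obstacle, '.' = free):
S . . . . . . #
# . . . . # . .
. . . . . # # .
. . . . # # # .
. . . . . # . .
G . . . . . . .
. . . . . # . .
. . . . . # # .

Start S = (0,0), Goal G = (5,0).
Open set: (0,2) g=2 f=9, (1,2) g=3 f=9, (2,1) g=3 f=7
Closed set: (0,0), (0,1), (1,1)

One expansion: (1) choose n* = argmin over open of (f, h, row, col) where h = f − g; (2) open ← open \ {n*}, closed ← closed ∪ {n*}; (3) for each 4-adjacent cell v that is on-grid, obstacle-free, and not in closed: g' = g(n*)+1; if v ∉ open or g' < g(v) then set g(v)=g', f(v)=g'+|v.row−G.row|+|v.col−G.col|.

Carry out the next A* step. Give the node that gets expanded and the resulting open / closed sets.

expanded=(2,1); open=[(0,2) g=2 f=9, (1,2) g=3 f=9, (2,0) g=4 f=7, (2,2) g=4 f=9, (3,1) g=4 f=7]; closed=[(0,0), (0,1), (1,1), (2,1)]

step 1: expand (2,1) (f=7, h=4) → closed; open now [(0,2) g=2 f=9, (1,2) g=3 f=9, (2,0) g=4 f=7, (2,2) g=4 f=9, (3,1) g=4 f=7]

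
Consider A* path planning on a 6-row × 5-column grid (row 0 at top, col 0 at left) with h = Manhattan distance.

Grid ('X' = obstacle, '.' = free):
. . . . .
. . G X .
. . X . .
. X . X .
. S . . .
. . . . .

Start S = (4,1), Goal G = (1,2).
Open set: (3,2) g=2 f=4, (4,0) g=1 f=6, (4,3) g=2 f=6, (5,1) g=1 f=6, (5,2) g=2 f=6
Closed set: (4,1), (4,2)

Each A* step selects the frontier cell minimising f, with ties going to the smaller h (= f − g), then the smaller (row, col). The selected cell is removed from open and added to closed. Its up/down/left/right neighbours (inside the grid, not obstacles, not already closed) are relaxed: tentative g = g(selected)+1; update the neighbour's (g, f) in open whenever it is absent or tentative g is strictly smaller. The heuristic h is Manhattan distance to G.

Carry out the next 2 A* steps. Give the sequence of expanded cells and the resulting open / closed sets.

step 1: expand (3,2) (f=4, h=2) → closed; open now [(4,0) g=1 f=6, (4,3) g=2 f=6, (5,1) g=1 f=6, (5,2) g=2 f=6]
step 2: expand (4,3) (f=6, h=4) → closed; open now [(4,0) g=1 f=6, (4,4) g=3 f=8, (5,1) g=1 f=6, (5,2) g=2 f=6, (5,3) g=3 f=8]

order=[(3,2) → (4,3)]; open=[(4,0) g=1 f=6, (4,4) g=3 f=8, (5,1) g=1 f=6, (5,2) g=2 f=6, (5,3) g=3 f=8]; closed=[(3,2), (4,1), (4,2), (4,3)]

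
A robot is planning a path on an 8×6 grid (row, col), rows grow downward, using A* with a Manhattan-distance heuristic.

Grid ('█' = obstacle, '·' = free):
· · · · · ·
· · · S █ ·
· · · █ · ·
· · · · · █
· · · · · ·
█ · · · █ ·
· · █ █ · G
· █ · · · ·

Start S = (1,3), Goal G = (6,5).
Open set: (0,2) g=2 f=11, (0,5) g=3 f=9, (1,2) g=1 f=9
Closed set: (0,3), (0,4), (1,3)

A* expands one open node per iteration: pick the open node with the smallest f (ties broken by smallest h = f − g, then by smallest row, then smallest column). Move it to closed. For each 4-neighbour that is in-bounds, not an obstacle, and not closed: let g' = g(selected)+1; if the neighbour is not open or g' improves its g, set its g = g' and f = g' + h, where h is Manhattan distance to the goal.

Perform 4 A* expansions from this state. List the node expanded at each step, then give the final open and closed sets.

order=[(0,5) → (1,5) → (2,5) → (1,2)]; open=[(0,2) g=2 f=11, (1,1) g=2 f=11, (2,2) g=2 f=9, (2,4) g=6 f=11]; closed=[(0,3), (0,4), (0,5), (1,2), (1,3), (1,5), (2,5)]

step 1: expand (0,5) (f=9, h=6) → closed; open now [(0,2) g=2 f=11, (1,2) g=1 f=9, (1,5) g=4 f=9]
step 2: expand (1,5) (f=9, h=5) → closed; open now [(0,2) g=2 f=11, (1,2) g=1 f=9, (2,5) g=5 f=9]
step 3: expand (2,5) (f=9, h=4) → closed; open now [(0,2) g=2 f=11, (1,2) g=1 f=9, (2,4) g=6 f=11]
step 4: expand (1,2) (f=9, h=8) → closed; open now [(0,2) g=2 f=11, (1,1) g=2 f=11, (2,2) g=2 f=9, (2,4) g=6 f=11]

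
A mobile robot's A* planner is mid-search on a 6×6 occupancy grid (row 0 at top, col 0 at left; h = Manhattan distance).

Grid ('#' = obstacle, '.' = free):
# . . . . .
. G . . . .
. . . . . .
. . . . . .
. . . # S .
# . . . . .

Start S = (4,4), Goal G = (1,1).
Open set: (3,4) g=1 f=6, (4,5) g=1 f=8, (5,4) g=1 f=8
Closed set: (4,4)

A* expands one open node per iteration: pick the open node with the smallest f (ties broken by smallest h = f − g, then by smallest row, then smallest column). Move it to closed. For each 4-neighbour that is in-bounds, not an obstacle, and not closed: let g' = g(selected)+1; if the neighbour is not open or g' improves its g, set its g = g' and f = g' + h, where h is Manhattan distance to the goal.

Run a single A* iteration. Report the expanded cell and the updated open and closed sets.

expanded=(3,4); open=[(2,4) g=2 f=6, (3,3) g=2 f=6, (3,5) g=2 f=8, (4,5) g=1 f=8, (5,4) g=1 f=8]; closed=[(3,4), (4,4)]

step 1: expand (3,4) (f=6, h=5) → closed; open now [(2,4) g=2 f=6, (3,3) g=2 f=6, (3,5) g=2 f=8, (4,5) g=1 f=8, (5,4) g=1 f=8]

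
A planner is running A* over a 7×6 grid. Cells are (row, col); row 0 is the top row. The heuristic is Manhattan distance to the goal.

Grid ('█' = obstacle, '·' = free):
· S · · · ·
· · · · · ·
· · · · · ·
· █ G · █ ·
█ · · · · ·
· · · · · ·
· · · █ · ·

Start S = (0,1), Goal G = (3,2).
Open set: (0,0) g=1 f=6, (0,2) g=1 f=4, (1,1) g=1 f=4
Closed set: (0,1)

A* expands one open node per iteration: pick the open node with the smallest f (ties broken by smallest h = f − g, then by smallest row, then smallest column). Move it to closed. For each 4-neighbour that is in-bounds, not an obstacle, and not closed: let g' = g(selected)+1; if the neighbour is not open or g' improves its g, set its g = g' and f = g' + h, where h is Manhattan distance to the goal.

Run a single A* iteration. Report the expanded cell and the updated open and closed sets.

expanded=(0,2); open=[(0,0) g=1 f=6, (0,3) g=2 f=6, (1,1) g=1 f=4, (1,2) g=2 f=4]; closed=[(0,1), (0,2)]

step 1: expand (0,2) (f=4, h=3) → closed; open now [(0,0) g=1 f=6, (0,3) g=2 f=6, (1,1) g=1 f=4, (1,2) g=2 f=4]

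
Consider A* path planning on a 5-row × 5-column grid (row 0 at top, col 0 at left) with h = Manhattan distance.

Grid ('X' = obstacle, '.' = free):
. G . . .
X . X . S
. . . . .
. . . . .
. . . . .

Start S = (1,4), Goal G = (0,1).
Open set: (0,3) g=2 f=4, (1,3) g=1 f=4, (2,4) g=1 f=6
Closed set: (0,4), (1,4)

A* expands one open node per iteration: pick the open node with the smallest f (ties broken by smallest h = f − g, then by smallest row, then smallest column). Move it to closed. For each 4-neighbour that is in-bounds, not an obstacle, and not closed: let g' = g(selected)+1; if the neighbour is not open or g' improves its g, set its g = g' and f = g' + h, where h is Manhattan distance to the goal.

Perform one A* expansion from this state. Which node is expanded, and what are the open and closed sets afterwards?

step 1: expand (0,3) (f=4, h=2) → closed; open now [(0,2) g=3 f=4, (1,3) g=1 f=4, (2,4) g=1 f=6]

expanded=(0,3); open=[(0,2) g=3 f=4, (1,3) g=1 f=4, (2,4) g=1 f=6]; closed=[(0,3), (0,4), (1,4)]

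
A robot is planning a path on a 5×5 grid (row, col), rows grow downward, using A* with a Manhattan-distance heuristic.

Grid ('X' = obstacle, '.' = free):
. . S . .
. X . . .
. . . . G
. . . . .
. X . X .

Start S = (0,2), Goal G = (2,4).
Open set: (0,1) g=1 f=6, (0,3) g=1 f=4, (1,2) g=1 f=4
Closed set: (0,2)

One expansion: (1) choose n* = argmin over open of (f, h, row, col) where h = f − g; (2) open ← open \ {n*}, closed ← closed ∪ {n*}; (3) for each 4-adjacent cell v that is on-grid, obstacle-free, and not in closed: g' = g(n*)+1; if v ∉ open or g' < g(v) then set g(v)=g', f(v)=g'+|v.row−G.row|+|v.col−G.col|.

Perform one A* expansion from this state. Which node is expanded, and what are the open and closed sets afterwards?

step 1: expand (0,3) (f=4, h=3) → closed; open now [(0,1) g=1 f=6, (0,4) g=2 f=4, (1,2) g=1 f=4, (1,3) g=2 f=4]

expanded=(0,3); open=[(0,1) g=1 f=6, (0,4) g=2 f=4, (1,2) g=1 f=4, (1,3) g=2 f=4]; closed=[(0,2), (0,3)]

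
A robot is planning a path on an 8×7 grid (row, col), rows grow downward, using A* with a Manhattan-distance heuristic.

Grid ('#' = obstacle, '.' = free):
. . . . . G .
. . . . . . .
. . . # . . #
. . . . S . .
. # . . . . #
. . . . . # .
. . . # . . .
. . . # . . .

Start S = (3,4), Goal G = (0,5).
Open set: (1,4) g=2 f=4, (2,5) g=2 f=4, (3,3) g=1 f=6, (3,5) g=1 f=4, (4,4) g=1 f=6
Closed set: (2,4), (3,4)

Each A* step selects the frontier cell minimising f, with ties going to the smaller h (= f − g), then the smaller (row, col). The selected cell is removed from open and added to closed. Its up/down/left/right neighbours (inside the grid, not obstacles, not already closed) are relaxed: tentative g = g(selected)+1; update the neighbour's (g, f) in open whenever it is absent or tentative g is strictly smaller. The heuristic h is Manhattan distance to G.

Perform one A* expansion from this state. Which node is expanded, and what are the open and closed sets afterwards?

expanded=(1,4); open=[(0,4) g=3 f=4, (1,3) g=3 f=6, (1,5) g=3 f=4, (2,5) g=2 f=4, (3,3) g=1 f=6, (3,5) g=1 f=4, (4,4) g=1 f=6]; closed=[(1,4), (2,4), (3,4)]

step 1: expand (1,4) (f=4, h=2) → closed; open now [(0,4) g=3 f=4, (1,3) g=3 f=6, (1,5) g=3 f=4, (2,5) g=2 f=4, (3,3) g=1 f=6, (3,5) g=1 f=4, (4,4) g=1 f=6]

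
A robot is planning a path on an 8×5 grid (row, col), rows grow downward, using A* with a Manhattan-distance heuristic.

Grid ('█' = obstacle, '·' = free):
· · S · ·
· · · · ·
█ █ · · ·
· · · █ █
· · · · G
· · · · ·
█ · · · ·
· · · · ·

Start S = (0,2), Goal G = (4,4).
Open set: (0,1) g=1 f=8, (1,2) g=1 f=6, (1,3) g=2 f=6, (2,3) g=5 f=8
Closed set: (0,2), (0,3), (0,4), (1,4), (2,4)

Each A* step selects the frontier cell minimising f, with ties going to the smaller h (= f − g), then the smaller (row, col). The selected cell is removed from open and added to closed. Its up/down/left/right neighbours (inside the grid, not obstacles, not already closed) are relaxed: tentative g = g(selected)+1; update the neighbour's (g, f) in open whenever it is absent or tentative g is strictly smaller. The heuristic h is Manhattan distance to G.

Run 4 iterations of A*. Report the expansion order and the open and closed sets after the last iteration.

step 1: expand (1,3) (f=6, h=4) → closed; open now [(0,1) g=1 f=8, (1,2) g=1 f=6, (2,3) g=3 f=6]
step 2: expand (2,3) (f=6, h=3) → closed; open now [(0,1) g=1 f=8, (1,2) g=1 f=6, (2,2) g=4 f=8]
step 3: expand (1,2) (f=6, h=5) → closed; open now [(0,1) g=1 f=8, (1,1) g=2 f=8, (2,2) g=2 f=6]
step 4: expand (2,2) (f=6, h=4) → closed; open now [(0,1) g=1 f=8, (1,1) g=2 f=8, (3,2) g=3 f=6]

order=[(1,3) → (2,3) → (1,2) → (2,2)]; open=[(0,1) g=1 f=8, (1,1) g=2 f=8, (3,2) g=3 f=6]; closed=[(0,2), (0,3), (0,4), (1,2), (1,3), (1,4), (2,2), (2,3), (2,4)]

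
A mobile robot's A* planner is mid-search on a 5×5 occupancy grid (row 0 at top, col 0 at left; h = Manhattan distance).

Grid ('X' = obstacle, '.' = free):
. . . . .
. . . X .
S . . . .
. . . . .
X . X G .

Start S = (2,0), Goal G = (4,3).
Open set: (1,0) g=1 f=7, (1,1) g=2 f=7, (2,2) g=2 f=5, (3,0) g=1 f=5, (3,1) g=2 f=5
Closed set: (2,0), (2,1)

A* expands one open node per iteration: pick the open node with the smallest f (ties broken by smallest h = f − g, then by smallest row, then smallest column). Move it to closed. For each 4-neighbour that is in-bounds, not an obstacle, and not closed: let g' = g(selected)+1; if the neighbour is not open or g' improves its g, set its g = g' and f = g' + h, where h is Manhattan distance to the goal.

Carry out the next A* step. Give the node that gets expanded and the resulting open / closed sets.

expanded=(2,2); open=[(1,0) g=1 f=7, (1,1) g=2 f=7, (1,2) g=3 f=7, (2,3) g=3 f=5, (3,0) g=1 f=5, (3,1) g=2 f=5, (3,2) g=3 f=5]; closed=[(2,0), (2,1), (2,2)]

step 1: expand (2,2) (f=5, h=3) → closed; open now [(1,0) g=1 f=7, (1,1) g=2 f=7, (1,2) g=3 f=7, (2,3) g=3 f=5, (3,0) g=1 f=5, (3,1) g=2 f=5, (3,2) g=3 f=5]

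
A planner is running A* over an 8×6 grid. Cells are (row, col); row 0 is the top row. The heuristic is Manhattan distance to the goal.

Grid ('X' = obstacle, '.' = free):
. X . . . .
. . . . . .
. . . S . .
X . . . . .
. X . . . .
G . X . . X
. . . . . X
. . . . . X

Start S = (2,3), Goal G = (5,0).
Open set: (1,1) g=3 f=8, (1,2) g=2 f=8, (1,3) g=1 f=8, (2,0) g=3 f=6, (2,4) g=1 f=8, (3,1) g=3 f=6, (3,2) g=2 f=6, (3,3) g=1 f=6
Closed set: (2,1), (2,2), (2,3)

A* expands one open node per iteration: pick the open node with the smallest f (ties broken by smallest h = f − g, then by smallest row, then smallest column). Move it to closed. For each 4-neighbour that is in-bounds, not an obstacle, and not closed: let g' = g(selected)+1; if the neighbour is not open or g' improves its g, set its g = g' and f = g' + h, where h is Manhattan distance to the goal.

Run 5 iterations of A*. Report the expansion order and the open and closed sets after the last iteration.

order=[(2,0) → (3,1) → (3,2) → (4,2) → (3,3)]; open=[(1,0) g=4 f=8, (1,1) g=3 f=8, (1,2) g=2 f=8, (1,3) g=1 f=8, (2,4) g=1 f=8, (3,4) g=2 f=8, (4,3) g=2 f=6]; closed=[(2,0), (2,1), (2,2), (2,3), (3,1), (3,2), (3,3), (4,2)]

step 1: expand (2,0) (f=6, h=3) → closed; open now [(1,0) g=4 f=8, (1,1) g=3 f=8, (1,2) g=2 f=8, (1,3) g=1 f=8, (2,4) g=1 f=8, (3,1) g=3 f=6, (3,2) g=2 f=6, (3,3) g=1 f=6]
step 2: expand (3,1) (f=6, h=3) → closed; open now [(1,0) g=4 f=8, (1,1) g=3 f=8, (1,2) g=2 f=8, (1,3) g=1 f=8, (2,4) g=1 f=8, (3,2) g=2 f=6, (3,3) g=1 f=6]
step 3: expand (3,2) (f=6, h=4) → closed; open now [(1,0) g=4 f=8, (1,1) g=3 f=8, (1,2) g=2 f=8, (1,3) g=1 f=8, (2,4) g=1 f=8, (3,3) g=1 f=6, (4,2) g=3 f=6]
step 4: expand (4,2) (f=6, h=3) → closed; open now [(1,0) g=4 f=8, (1,1) g=3 f=8, (1,2) g=2 f=8, (1,3) g=1 f=8, (2,4) g=1 f=8, (3,3) g=1 f=6, (4,3) g=4 f=8]
step 5: expand (3,3) (f=6, h=5) → closed; open now [(1,0) g=4 f=8, (1,1) g=3 f=8, (1,2) g=2 f=8, (1,3) g=1 f=8, (2,4) g=1 f=8, (3,4) g=2 f=8, (4,3) g=2 f=6]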